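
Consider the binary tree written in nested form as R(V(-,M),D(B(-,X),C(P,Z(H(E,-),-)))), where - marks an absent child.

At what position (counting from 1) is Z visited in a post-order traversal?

8

Post-order visits the left subtree, then the right subtree, then the node.
At R: go left to V.
  At V: no left child.
  At V: go right to M.
    M is a leaf — visit M.
  Visit V.
At R: go right to D.
  At D: go left to B.
    At B: no left child.
    At B: go right to X.
      X is a leaf — visit X.
    Visit B.
  At D: go right to C.
    At C: go left to P.
      P is a leaf — visit P.
    At C: go right to Z.
      At Z: go left to H.
        At H: go left to E.
          E is a leaf — visit E.
        At H: no right child.
        Visit H.
      At Z: no right child.
      Visit Z.
    Visit C.
  Visit D.
Visit R.
Full post-order sequence: M, V, X, B, P, E, H, Z, C, D, R.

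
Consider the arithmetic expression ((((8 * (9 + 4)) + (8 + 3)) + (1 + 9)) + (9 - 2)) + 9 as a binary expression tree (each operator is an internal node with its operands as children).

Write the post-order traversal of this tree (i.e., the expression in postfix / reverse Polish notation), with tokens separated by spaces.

Post-order on an expression tree gives postfix notation: for each operator, emit left operand, right operand, then the operator.

8 9 4 + * 8 3 + + 1 9 + + 9 2 - + 9 +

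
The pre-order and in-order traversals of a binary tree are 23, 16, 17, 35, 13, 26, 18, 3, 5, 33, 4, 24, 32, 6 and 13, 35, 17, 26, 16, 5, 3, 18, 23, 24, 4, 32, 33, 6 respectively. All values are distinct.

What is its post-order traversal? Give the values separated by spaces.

13 35 26 17 5 3 18 16 24 32 4 6 33 23

The first element of pre-order is the root; it splits in-order into left and right subtrees.
Root 23: left subtree has 8 nodes {13, 35, 17, 26, 16, 5, 3, 18}, right has 5 {24, 4, 32, 33, 6}.
  Root 16: left subtree has 4 nodes {13, 35, 17, 26}, right has 3 {5, 3, 18}.
    Root 17: left subtree has 2 nodes {13, 35}, right has 1 {26}.
      Root 35: left subtree has 1 node {13}, right has 0 { }.
    Root 18: left subtree has 2 nodes {5, 3}, right has 0 { }.
      Root 3: left subtree has 1 node {5}, right has 0 { }.
  Root 33: left subtree has 3 nodes {24, 4, 32}, right has 1 {6}.
    Root 4: left subtree has 1 node {24}, right has 1 {32}.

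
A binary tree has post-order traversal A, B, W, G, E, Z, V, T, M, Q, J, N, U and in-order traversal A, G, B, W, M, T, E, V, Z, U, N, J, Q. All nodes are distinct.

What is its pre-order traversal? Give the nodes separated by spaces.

U M G A W B T V E Z N J Q

The last element of post-order is the root; it splits in-order into left and right subtrees.
Root U: left subtree has 9 nodes {A, G, B, W, M, T, E, V, Z}, right has 3 {N, J, Q}.
  Root M: left subtree has 4 nodes {A, G, B, W}, right has 4 {T, E, V, Z}.
    Root G: left subtree has 1 node {A}, right has 2 {B, W}.
      Root W: left subtree has 1 node {B}, right has 0 { }.
    Root T: left subtree has 0 nodes { }, right has 3 {E, V, Z}.
      Root V: left subtree has 1 node {E}, right has 1 {Z}.
  Root N: left subtree has 0 nodes { }, right has 2 {J, Q}.
    Root J: left subtree has 0 nodes { }, right has 1 {Q}.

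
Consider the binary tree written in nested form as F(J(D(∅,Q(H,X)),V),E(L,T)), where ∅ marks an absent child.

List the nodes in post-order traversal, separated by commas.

Post-order visits the left subtree, then the right subtree, then the node.
At F: go left to J.
  At J: go left to D.
    At D: no left child.
    At D: go right to Q.
      At Q: go left to H.
        H is a leaf — visit H.
      At Q: go right to X.
        X is a leaf — visit X.
      Visit Q.
    Visit D.
  At J: go right to V.
    V is a leaf — visit V.
  Visit J.
At F: go right to E.
  At E: go left to L.
    L is a leaf — visit L.
  At E: go right to T.
    T is a leaf — visit T.
  Visit E.
Visit F.

H, X, Q, D, V, J, L, T, E, F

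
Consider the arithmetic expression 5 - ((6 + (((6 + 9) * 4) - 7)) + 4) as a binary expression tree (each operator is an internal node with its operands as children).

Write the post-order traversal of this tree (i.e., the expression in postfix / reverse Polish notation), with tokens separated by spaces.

5 6 6 9 + 4 * 7 - + 4 + -

Post-order on an expression tree gives postfix notation: for each operator, emit left operand, right operand, then the operator.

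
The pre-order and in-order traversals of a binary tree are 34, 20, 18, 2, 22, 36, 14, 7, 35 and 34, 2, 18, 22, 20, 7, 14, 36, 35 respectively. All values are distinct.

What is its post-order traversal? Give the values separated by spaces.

2 22 18 7 14 35 36 20 34

The first element of pre-order is the root; it splits in-order into left and right subtrees.
Root 34: left subtree has 0 nodes { }, right has 8 {2, 18, 22, 20, 7, 14, 36, 35}.
  Root 20: left subtree has 3 nodes {2, 18, 22}, right has 4 {7, 14, 36, 35}.
    Root 18: left subtree has 1 node {2}, right has 1 {22}.
    Root 36: left subtree has 2 nodes {7, 14}, right has 1 {35}.
      Root 14: left subtree has 1 node {7}, right has 0 { }.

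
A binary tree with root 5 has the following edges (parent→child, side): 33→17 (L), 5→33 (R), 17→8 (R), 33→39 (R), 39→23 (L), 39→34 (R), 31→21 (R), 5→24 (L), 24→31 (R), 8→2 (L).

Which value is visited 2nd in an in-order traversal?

31

In-order visits the left subtree, then the node, then the right subtree.
At 5: go left to 24.
  At 24: no left child.
  Visit 24.
  At 24: go right to 31.
    At 31: no left child.
    Visit 31.
    At 31: go right to 21.
      21 is a leaf — visit 21.
Visit 5.
At 5: go right to 33.
  At 33: go left to 17.
    At 17: no left child.
    Visit 17.
    At 17: go right to 8.
      At 8: go left to 2.
        2 is a leaf — visit 2.
      Visit 8.
      At 8: no right child.
  Visit 33.
  At 33: go right to 39.
    At 39: go left to 23.
      23 is a leaf — visit 23.
    Visit 39.
    At 39: go right to 34.
      34 is a leaf — visit 34.
Full in-order sequence: 24, 31, 21, 5, 17, 2, 8, 33, 23, 39, 34.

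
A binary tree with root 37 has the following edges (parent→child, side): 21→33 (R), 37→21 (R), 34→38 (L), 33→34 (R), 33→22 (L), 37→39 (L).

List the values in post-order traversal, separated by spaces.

39 22 38 34 33 21 37

Post-order visits the left subtree, then the right subtree, then the node.
At 37: go left to 39.
  39 is a leaf — visit 39.
At 37: go right to 21.
  At 21: no left child.
  At 21: go right to 33.
    At 33: go left to 22.
      22 is a leaf — visit 22.
    At 33: go right to 34.
      At 34: go left to 38.
        38 is a leaf — visit 38.
      At 34: no right child.
      Visit 34.
    Visit 33.
  Visit 21.
Visit 37.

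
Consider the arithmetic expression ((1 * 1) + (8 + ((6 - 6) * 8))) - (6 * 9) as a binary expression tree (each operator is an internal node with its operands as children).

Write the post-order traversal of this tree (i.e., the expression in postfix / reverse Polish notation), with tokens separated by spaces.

1 1 * 8 6 6 - 8 * + + 6 9 * -

Post-order on an expression tree gives postfix notation: for each operator, emit left operand, right operand, then the operator.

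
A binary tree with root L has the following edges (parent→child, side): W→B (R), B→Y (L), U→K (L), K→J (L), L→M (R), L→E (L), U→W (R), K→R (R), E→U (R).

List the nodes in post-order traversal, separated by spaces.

Post-order visits the left subtree, then the right subtree, then the node.
At L: go left to E.
  At E: no left child.
  At E: go right to U.
    At U: go left to K.
      At K: go left to J.
        J is a leaf — visit J.
      At K: go right to R.
        R is a leaf — visit R.
      Visit K.
    At U: go right to W.
      At W: no left child.
      At W: go right to B.
        At B: go left to Y.
          Y is a leaf — visit Y.
        At B: no right child.
        Visit B.
      Visit W.
    Visit U.
  Visit E.
At L: go right to M.
  M is a leaf — visit M.
Visit L.

J R K Y B W U E M L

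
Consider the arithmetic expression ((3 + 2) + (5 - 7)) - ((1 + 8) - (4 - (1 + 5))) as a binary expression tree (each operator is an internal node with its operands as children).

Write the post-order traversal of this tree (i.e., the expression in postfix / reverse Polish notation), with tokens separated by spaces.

3 2 + 5 7 - + 1 8 + 4 1 5 + - - -

Post-order on an expression tree gives postfix notation: for each operator, emit left operand, right operand, then the operator.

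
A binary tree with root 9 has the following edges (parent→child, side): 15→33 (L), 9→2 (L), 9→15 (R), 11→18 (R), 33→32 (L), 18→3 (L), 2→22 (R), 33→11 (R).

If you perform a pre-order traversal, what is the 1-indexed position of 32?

Pre-order visits the node, then its left subtree, then its right subtree.
Visit 9.
At 9: go left to 2.
  Visit 2.
  At 2: no left child.
  At 2: go right to 22.
    22 is a leaf — visit 22.
At 9: go right to 15.
  Visit 15.
  At 15: go left to 33.
    Visit 33.
    At 33: go left to 32.
      32 is a leaf — visit 32.
    At 33: go right to 11.
      Visit 11.
      At 11: no left child.
      At 11: go right to 18.
        Visit 18.
        At 18: go left to 3.
          3 is a leaf — visit 3.
        At 18: no right child.
  At 15: no right child.
Full pre-order sequence: 9, 2, 22, 15, 33, 32, 11, 18, 3.

6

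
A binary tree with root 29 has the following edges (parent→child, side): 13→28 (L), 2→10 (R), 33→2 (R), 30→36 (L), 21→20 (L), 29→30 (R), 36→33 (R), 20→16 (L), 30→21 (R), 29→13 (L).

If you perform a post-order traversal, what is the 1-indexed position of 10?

3

Post-order visits the left subtree, then the right subtree, then the node.
At 29: go left to 13.
  At 13: go left to 28.
    28 is a leaf — visit 28.
  At 13: no right child.
  Visit 13.
At 29: go right to 30.
  At 30: go left to 36.
    At 36: no left child.
    At 36: go right to 33.
      At 33: no left child.
      At 33: go right to 2.
        At 2: no left child.
        At 2: go right to 10.
          10 is a leaf — visit 10.
        Visit 2.
      Visit 33.
    Visit 36.
  At 30: go right to 21.
    At 21: go left to 20.
      At 20: go left to 16.
        16 is a leaf — visit 16.
      At 20: no right child.
      Visit 20.
    At 21: no right child.
    Visit 21.
  Visit 30.
Visit 29.
Full post-order sequence: 28, 13, 10, 2, 33, 36, 16, 20, 21, 30, 29.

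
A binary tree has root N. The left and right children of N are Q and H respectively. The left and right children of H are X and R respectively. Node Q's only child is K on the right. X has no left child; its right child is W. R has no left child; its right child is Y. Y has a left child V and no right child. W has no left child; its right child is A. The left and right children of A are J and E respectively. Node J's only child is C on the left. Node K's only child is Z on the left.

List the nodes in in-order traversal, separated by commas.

Q, Z, K, N, X, W, C, J, A, E, H, R, V, Y

In-order visits the left subtree, then the node, then the right subtree.
At N: go left to Q.
  At Q: no left child.
  Visit Q.
  At Q: go right to K.
    At K: go left to Z.
      Z is a leaf — visit Z.
    Visit K.
    At K: no right child.
Visit N.
At N: go right to H.
  At H: go left to X.
    At X: no left child.
    Visit X.
    At X: go right to W.
      At W: no left child.
      Visit W.
      At W: go right to A.
        At A: go left to J.
          At J: go left to C.
            C is a leaf — visit C.
          Visit J.
          At J: no right child.
        Visit A.
        At A: go right to E.
          E is a leaf — visit E.
  Visit H.
  At H: go right to R.
    At R: no left child.
    Visit R.
    At R: go right to Y.
      At Y: go left to V.
        V is a leaf — visit V.
      Visit Y.
      At Y: no right child.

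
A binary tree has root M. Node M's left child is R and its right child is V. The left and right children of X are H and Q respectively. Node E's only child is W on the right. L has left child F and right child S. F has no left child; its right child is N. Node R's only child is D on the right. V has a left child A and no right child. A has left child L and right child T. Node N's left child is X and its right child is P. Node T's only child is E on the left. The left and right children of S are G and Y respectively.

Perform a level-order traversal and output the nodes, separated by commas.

M, R, V, D, A, L, T, F, S, E, N, G, Y, W, X, P, H, Q

Level-order visits nodes level by level from the root, left to right within each level.
Level 0: M
Level 1: R, V
Level 2: D, A
Level 3: L, T
Level 4: F, S, E
Level 5: N, G, Y, W
Level 6: X, P
Level 7: H, Q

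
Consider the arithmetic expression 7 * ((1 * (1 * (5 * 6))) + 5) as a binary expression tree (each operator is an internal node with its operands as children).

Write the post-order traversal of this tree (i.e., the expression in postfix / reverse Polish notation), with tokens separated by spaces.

Post-order on an expression tree gives postfix notation: for each operator, emit left operand, right operand, then the operator.

7 1 1 5 6 * * * 5 + *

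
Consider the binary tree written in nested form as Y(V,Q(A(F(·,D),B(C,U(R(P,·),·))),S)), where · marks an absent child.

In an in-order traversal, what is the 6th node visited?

C

In-order visits the left subtree, then the node, then the right subtree.
At Y: go left to V.
  V is a leaf — visit V.
Visit Y.
At Y: go right to Q.
  At Q: go left to A.
    At A: go left to F.
      At F: no left child.
      Visit F.
      At F: go right to D.
        D is a leaf — visit D.
    Visit A.
    At A: go right to B.
      At B: go left to C.
        C is a leaf — visit C.
      Visit B.
      At B: go right to U.
        At U: go left to R.
          At R: go left to P.
            P is a leaf — visit P.
          Visit R.
          At R: no right child.
        Visit U.
        At U: no right child.
  Visit Q.
  At Q: go right to S.
    S is a leaf — visit S.
Full in-order sequence: V, Y, F, D, A, C, B, P, R, U, Q, S.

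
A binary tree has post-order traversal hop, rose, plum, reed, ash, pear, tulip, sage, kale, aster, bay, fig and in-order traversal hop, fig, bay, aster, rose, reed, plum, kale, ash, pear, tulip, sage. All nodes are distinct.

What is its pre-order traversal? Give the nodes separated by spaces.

The last element of post-order is the root; it splits in-order into left and right subtrees.
Root fig: left subtree has 1 node {hop}, right has 10 {bay, aster, rose, reed, plum, kale, ash, pear, tulip, sage}.
  Root bay: left subtree has 0 nodes { }, right has 9 {aster, rose, reed, plum, kale, ash, pear, tulip, sage}.
    Root aster: left subtree has 0 nodes { }, right has 8 {rose, reed, plum, kale, ash, pear, tulip, sage}.
      Root kale: left subtree has 3 nodes {rose, reed, plum}, right has 4 {ash, pear, tulip, sage}.
        Root reed: left subtree has 1 node {rose}, right has 1 {plum}.
        Root sage: left subtree has 3 nodes {ash, pear, tulip}, right has 0 { }.
          Root tulip: left subtree has 2 nodes {ash, pear}, right has 0 { }.
            Root pear: left subtree has 1 node {ash}, right has 0 { }.

fig hop bay aster kale reed rose plum sage tulip pear ash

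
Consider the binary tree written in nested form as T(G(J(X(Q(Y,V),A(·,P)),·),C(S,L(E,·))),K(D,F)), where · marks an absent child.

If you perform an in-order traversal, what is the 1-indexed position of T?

13

In-order visits the left subtree, then the node, then the right subtree.
At T: go left to G.
  At G: go left to J.
    At J: go left to X.
      At X: go left to Q.
        At Q: go left to Y.
          Y is a leaf — visit Y.
        Visit Q.
        At Q: go right to V.
          V is a leaf — visit V.
      Visit X.
      At X: go right to A.
        At A: no left child.
        Visit A.
        At A: go right to P.
          P is a leaf — visit P.
    Visit J.
    At J: no right child.
  Visit G.
  At G: go right to C.
    At C: go left to S.
      S is a leaf — visit S.
    Visit C.
    At C: go right to L.
      At L: go left to E.
        E is a leaf — visit E.
      Visit L.
      At L: no right child.
Visit T.
At T: go right to K.
  At K: go left to D.
    D is a leaf — visit D.
  Visit K.
  At K: go right to F.
    F is a leaf — visit F.
Full in-order sequence: Y, Q, V, X, A, P, J, G, S, C, E, L, T, D, K, F.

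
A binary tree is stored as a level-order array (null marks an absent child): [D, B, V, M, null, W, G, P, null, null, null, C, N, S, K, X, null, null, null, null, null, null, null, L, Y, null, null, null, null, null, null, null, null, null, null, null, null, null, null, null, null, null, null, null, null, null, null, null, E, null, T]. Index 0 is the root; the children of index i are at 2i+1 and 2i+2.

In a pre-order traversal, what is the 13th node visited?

N

Pre-order visits the node, then its left subtree, then its right subtree.
Visit D.
At D: go left to B.
  Visit B.
  At B: go left to M.
    Visit M.
    At M: go left to P.
      Visit P.
      At P: go left to X.
        X is a leaf — visit X.
      At P: no right child.
    At M: no right child.
  At B: no right child.
At D: go right to V.
  Visit V.
  At V: go left to W.
    Visit W.
    At W: go left to C.
      Visit C.
      At C: go left to L.
        Visit L.
        At L: no left child.
        At L: go right to E.
          E is a leaf — visit E.
      At C: go right to Y.
        Visit Y.
        At Y: no left child.
        At Y: go right to T.
          T is a leaf — visit T.
    At W: go right to N.
      N is a leaf — visit N.
  At V: go right to G.
    Visit G.
    At G: go left to S.
      S is a leaf — visit S.
    At G: go right to K.
      K is a leaf — visit K.
Full pre-order sequence: D, B, M, P, X, V, W, C, L, E, Y, T, N, G, S, K.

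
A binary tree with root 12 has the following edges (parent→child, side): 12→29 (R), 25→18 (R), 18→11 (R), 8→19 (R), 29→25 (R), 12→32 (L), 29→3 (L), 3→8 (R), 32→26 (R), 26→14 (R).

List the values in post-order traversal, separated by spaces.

Post-order visits the left subtree, then the right subtree, then the node.
At 12: go left to 32.
  At 32: no left child.
  At 32: go right to 26.
    At 26: no left child.
    At 26: go right to 14.
      14 is a leaf — visit 14.
    Visit 26.
  Visit 32.
At 12: go right to 29.
  At 29: go left to 3.
    At 3: no left child.
    At 3: go right to 8.
      At 8: no left child.
      At 8: go right to 19.
        19 is a leaf — visit 19.
      Visit 8.
    Visit 3.
  At 29: go right to 25.
    At 25: no left child.
    At 25: go right to 18.
      At 18: no left child.
      At 18: go right to 11.
        11 is a leaf — visit 11.
      Visit 18.
    Visit 25.
  Visit 29.
Visit 12.

14 26 32 19 8 3 11 18 25 29 12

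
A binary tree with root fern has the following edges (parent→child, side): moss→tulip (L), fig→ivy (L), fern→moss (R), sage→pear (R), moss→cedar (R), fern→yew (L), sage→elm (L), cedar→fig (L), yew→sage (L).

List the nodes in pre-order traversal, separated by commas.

Pre-order visits the node, then its left subtree, then its right subtree.
Visit fern.
At fern: go left to yew.
  Visit yew.
  At yew: go left to sage.
    Visit sage.
    At sage: go left to elm.
      elm is a leaf — visit elm.
    At sage: go right to pear.
      pear is a leaf — visit pear.
  At yew: no right child.
At fern: go right to moss.
  Visit moss.
  At moss: go left to tulip.
    tulip is a leaf — visit tulip.
  At moss: go right to cedar.
    Visit cedar.
    At cedar: go left to fig.
      Visit fig.
      At fig: go left to ivy.
        ivy is a leaf — visit ivy.
      At fig: no right child.
    At cedar: no right child.

fern, yew, sage, elm, pear, moss, tulip, cedar, fig, ivy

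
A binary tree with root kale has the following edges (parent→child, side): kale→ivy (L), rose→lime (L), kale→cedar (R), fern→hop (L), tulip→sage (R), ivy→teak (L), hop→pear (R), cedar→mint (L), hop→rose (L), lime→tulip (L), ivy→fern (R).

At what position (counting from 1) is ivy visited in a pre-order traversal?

2

Pre-order visits the node, then its left subtree, then its right subtree.
Visit kale.
At kale: go left to ivy.
  Visit ivy.
  At ivy: go left to teak.
    teak is a leaf — visit teak.
  At ivy: go right to fern.
    Visit fern.
    At fern: go left to hop.
      Visit hop.
      At hop: go left to rose.
        Visit rose.
        At rose: go left to lime.
          Visit lime.
          At lime: go left to tulip.
            Visit tulip.
            At tulip: no left child.
            At tulip: go right to sage.
              sage is a leaf — visit sage.
          At lime: no right child.
        At rose: no right child.
      At hop: go right to pear.
        pear is a leaf — visit pear.
    At fern: no right child.
At kale: go right to cedar.
  Visit cedar.
  At cedar: go left to mint.
    mint is a leaf — visit mint.
  At cedar: no right child.
Full pre-order sequence: kale, ivy, teak, fern, hop, rose, lime, tulip, sage, pear, cedar, mint.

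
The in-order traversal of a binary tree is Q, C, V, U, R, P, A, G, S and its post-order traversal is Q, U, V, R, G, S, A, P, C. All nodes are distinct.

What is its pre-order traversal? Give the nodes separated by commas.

C, Q, P, R, V, U, A, S, G

The last element of post-order is the root; it splits in-order into left and right subtrees.
Root C: left subtree has 1 node {Q}, right has 7 {V, U, R, P, A, G, S}.
  Root P: left subtree has 3 nodes {V, U, R}, right has 3 {A, G, S}.
    Root R: left subtree has 2 nodes {V, U}, right has 0 { }.
      Root V: left subtree has 0 nodes { }, right has 1 {U}.
    Root A: left subtree has 0 nodes { }, right has 2 {G, S}.
      Root S: left subtree has 1 node {G}, right has 0 { }.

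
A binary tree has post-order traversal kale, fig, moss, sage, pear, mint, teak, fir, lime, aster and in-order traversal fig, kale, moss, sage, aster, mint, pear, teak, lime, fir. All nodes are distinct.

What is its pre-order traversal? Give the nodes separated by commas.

aster, sage, moss, fig, kale, lime, teak, mint, pear, fir

The last element of post-order is the root; it splits in-order into left and right subtrees.
Root aster: left subtree has 4 nodes {fig, kale, moss, sage}, right has 5 {mint, pear, teak, lime, fir}.
  Root sage: left subtree has 3 nodes {fig, kale, moss}, right has 0 { }.
    Root moss: left subtree has 2 nodes {fig, kale}, right has 0 { }.
      Root fig: left subtree has 0 nodes { }, right has 1 {kale}.
  Root lime: left subtree has 3 nodes {mint, pear, teak}, right has 1 {fir}.
    Root teak: left subtree has 2 nodes {mint, pear}, right has 0 { }.
      Root mint: left subtree has 0 nodes { }, right has 1 {pear}.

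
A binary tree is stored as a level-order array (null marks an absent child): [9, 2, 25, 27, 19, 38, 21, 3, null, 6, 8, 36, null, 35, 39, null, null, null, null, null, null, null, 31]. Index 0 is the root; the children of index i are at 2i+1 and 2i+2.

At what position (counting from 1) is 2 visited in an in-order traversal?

3

In-order visits the left subtree, then the node, then the right subtree.
At 9: go left to 2.
  At 2: go left to 27.
    At 27: go left to 3.
      3 is a leaf — visit 3.
    Visit 27.
    At 27: no right child.
  Visit 2.
  At 2: go right to 19.
    At 19: go left to 6.
      6 is a leaf — visit 6.
    Visit 19.
    At 19: go right to 8.
      At 8: no left child.
      Visit 8.
      At 8: go right to 31.
        31 is a leaf — visit 31.
Visit 9.
At 9: go right to 25.
  At 25: go left to 38.
    At 38: go left to 36.
      36 is a leaf — visit 36.
    Visit 38.
    At 38: no right child.
  Visit 25.
  At 25: go right to 21.
    At 21: go left to 35.
      35 is a leaf — visit 35.
    Visit 21.
    At 21: go right to 39.
      39 is a leaf — visit 39.
Full in-order sequence: 3, 27, 2, 6, 19, 8, 31, 9, 36, 38, 25, 35, 21, 39.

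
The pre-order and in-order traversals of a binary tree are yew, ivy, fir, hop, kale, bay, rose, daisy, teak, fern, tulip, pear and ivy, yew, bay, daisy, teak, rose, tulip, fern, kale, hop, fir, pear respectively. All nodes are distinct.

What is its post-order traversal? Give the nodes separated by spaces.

ivy teak daisy tulip fern rose bay kale hop pear fir yew

The first element of pre-order is the root; it splits in-order into left and right subtrees.
Root yew: left subtree has 1 node {ivy}, right has 10 {bay, daisy, teak, rose, tulip, fern, kale, hop, fir, pear}.
  Root fir: left subtree has 8 nodes {bay, daisy, teak, rose, tulip, fern, kale, hop}, right has 1 {pear}.
    Root hop: left subtree has 7 nodes {bay, daisy, teak, rose, tulip, fern, kale}, right has 0 { }.
      Root kale: left subtree has 6 nodes {bay, daisy, teak, rose, tulip, fern}, right has 0 { }.
        Root bay: left subtree has 0 nodes { }, right has 5 {daisy, teak, rose, tulip, fern}.
          Root rose: left subtree has 2 nodes {daisy, teak}, right has 2 {tulip, fern}.
            Root daisy: left subtree has 0 nodes { }, right has 1 {teak}.
            Root fern: left subtree has 1 node {tulip}, right has 0 { }.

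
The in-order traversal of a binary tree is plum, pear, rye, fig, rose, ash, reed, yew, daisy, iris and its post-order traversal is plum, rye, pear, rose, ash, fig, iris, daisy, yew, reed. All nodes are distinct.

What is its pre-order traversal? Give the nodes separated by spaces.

The last element of post-order is the root; it splits in-order into left and right subtrees.
Root reed: left subtree has 6 nodes {plum, pear, rye, fig, rose, ash}, right has 3 {yew, daisy, iris}.
  Root fig: left subtree has 3 nodes {plum, pear, rye}, right has 2 {rose, ash}.
    Root pear: left subtree has 1 node {plum}, right has 1 {rye}.
    Root ash: left subtree has 1 node {rose}, right has 0 { }.
  Root yew: left subtree has 0 nodes { }, right has 2 {daisy, iris}.
    Root daisy: left subtree has 0 nodes { }, right has 1 {iris}.

reed fig pear plum rye ash rose yew daisy iris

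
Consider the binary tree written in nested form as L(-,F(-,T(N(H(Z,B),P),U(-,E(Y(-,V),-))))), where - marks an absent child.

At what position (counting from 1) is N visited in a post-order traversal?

Post-order visits the left subtree, then the right subtree, then the node.
At L: no left child.
At L: go right to F.
  At F: no left child.
  At F: go right to T.
    At T: go left to N.
      At N: go left to H.
        At H: go left to Z.
          Z is a leaf — visit Z.
        At H: go right to B.
          B is a leaf — visit B.
        Visit H.
      At N: go right to P.
        P is a leaf — visit P.
      Visit N.
    At T: go right to U.
      At U: no left child.
      At U: go right to E.
        At E: go left to Y.
          At Y: no left child.
          At Y: go right to V.
            V is a leaf — visit V.
          Visit Y.
        At E: no right child.
        Visit E.
      Visit U.
    Visit T.
  Visit F.
Visit L.
Full post-order sequence: Z, B, H, P, N, V, Y, E, U, T, F, L.

5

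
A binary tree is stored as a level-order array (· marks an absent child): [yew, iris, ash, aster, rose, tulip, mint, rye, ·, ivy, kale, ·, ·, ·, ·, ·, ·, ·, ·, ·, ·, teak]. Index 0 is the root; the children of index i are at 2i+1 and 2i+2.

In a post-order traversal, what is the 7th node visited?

iris

Post-order visits the left subtree, then the right subtree, then the node.
At yew: go left to iris.
  At iris: go left to aster.
    At aster: go left to rye.
      rye is a leaf — visit rye.
    At aster: no right child.
    Visit aster.
  At iris: go right to rose.
    At rose: go left to ivy.
      ivy is a leaf — visit ivy.
    At rose: go right to kale.
      At kale: go left to teak.
        teak is a leaf — visit teak.
      At kale: no right child.
      Visit kale.
    Visit rose.
  Visit iris.
At yew: go right to ash.
  At ash: go left to tulip.
    tulip is a leaf — visit tulip.
  At ash: go right to mint.
    mint is a leaf — visit mint.
  Visit ash.
Visit yew.
Full post-order sequence: rye, aster, ivy, teak, kale, rose, iris, tulip, mint, ash, yew.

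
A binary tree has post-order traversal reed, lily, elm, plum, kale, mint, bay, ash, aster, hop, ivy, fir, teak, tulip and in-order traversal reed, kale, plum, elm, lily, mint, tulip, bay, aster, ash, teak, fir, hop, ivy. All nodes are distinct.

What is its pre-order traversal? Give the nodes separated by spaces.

tulip mint kale reed plum elm lily teak aster bay ash fir ivy hop

The last element of post-order is the root; it splits in-order into left and right subtrees.
Root tulip: left subtree has 6 nodes {reed, kale, plum, elm, lily, mint}, right has 7 {bay, aster, ash, teak, fir, hop, ivy}.
  Root mint: left subtree has 5 nodes {reed, kale, plum, elm, lily}, right has 0 { }.
    Root kale: left subtree has 1 node {reed}, right has 3 {plum, elm, lily}.
      Root plum: left subtree has 0 nodes { }, right has 2 {elm, lily}.
        Root elm: left subtree has 0 nodes { }, right has 1 {lily}.
  Root teak: left subtree has 3 nodes {bay, aster, ash}, right has 3 {fir, hop, ivy}.
    Root aster: left subtree has 1 node {bay}, right has 1 {ash}.
    Root fir: left subtree has 0 nodes { }, right has 2 {hop, ivy}.
      Root ivy: left subtree has 1 node {hop}, right has 0 { }.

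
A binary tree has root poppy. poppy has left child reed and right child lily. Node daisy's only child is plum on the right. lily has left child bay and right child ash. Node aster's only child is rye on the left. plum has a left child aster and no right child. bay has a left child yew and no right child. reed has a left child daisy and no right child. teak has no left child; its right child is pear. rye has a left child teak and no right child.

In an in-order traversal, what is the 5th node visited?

In-order visits the left subtree, then the node, then the right subtree.
At poppy: go left to reed.
  At reed: go left to daisy.
    At daisy: no left child.
    Visit daisy.
    At daisy: go right to plum.
      At plum: go left to aster.
        At aster: go left to rye.
          At rye: go left to teak.
            At teak: no left child.
            Visit teak.
            At teak: go right to pear.
              pear is a leaf — visit pear.
          Visit rye.
          At rye: no right child.
        Visit aster.
        At aster: no right child.
      Visit plum.
      At plum: no right child.
  Visit reed.
  At reed: no right child.
Visit poppy.
At poppy: go right to lily.
  At lily: go left to bay.
    At bay: go left to yew.
      yew is a leaf — visit yew.
    Visit bay.
    At bay: no right child.
  Visit lily.
  At lily: go right to ash.
    ash is a leaf — visit ash.
Full in-order sequence: daisy, teak, pear, rye, aster, plum, reed, poppy, yew, bay, lily, ash.

aster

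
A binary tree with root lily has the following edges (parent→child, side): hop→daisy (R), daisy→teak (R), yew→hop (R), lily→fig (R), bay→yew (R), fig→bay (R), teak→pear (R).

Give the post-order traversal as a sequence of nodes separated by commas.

Post-order visits the left subtree, then the right subtree, then the node.
At lily: no left child.
At lily: go right to fig.
  At fig: no left child.
  At fig: go right to bay.
    At bay: no left child.
    At bay: go right to yew.
      At yew: no left child.
      At yew: go right to hop.
        At hop: no left child.
        At hop: go right to daisy.
          At daisy: no left child.
          At daisy: go right to teak.
            At teak: no left child.
            At teak: go right to pear.
              pear is a leaf — visit pear.
            Visit teak.
          Visit daisy.
        Visit hop.
      Visit yew.
    Visit bay.
  Visit fig.
Visit lily.

pear, teak, daisy, hop, yew, bay, fig, lily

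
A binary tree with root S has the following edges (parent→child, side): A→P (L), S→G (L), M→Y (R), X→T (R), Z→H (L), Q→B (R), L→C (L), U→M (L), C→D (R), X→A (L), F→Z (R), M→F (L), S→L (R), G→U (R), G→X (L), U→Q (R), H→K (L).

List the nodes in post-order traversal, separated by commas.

Post-order visits the left subtree, then the right subtree, then the node.
At S: go left to G.
  At G: go left to X.
    At X: go left to A.
      At A: go left to P.
        P is a leaf — visit P.
      At A: no right child.
      Visit A.
    At X: go right to T.
      T is a leaf — visit T.
    Visit X.
  At G: go right to U.
    At U: go left to M.
      At M: go left to F.
        At F: no left child.
        At F: go right to Z.
          At Z: go left to H.
            At H: go left to K.
              K is a leaf — visit K.
            At H: no right child.
            Visit H.
          At Z: no right child.
          Visit Z.
        Visit F.
      At M: go right to Y.
        Y is a leaf — visit Y.
      Visit M.
    At U: go right to Q.
      At Q: no left child.
      At Q: go right to B.
        B is a leaf — visit B.
      Visit Q.
    Visit U.
  Visit G.
At S: go right to L.
  At L: go left to C.
    At C: no left child.
    At C: go right to D.
      D is a leaf — visit D.
    Visit C.
  At L: no right child.
  Visit L.
Visit S.

P, A, T, X, K, H, Z, F, Y, M, B, Q, U, G, D, C, L, S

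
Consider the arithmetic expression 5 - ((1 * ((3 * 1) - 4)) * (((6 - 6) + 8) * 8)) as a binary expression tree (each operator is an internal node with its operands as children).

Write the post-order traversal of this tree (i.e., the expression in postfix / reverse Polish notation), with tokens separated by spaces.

Post-order on an expression tree gives postfix notation: for each operator, emit left operand, right operand, then the operator.

5 1 3 1 * 4 - * 6 6 - 8 + 8 * * -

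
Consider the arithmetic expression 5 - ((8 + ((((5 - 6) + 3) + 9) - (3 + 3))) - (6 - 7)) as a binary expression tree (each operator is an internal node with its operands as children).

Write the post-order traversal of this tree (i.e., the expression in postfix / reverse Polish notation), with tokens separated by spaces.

5 8 5 6 - 3 + 9 + 3 3 + - + 6 7 - - -

Post-order on an expression tree gives postfix notation: for each operator, emit left operand, right operand, then the operator.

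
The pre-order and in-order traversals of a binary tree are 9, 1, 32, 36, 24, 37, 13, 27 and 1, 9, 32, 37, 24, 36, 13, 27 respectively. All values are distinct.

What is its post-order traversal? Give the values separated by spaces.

The first element of pre-order is the root; it splits in-order into left and right subtrees.
Root 9: left subtree has 1 node {1}, right has 6 {32, 37, 24, 36, 13, 27}.
  Root 32: left subtree has 0 nodes { }, right has 5 {37, 24, 36, 13, 27}.
    Root 36: left subtree has 2 nodes {37, 24}, right has 2 {13, 27}.
      Root 24: left subtree has 1 node {37}, right has 0 { }.
      Root 13: left subtree has 0 nodes { }, right has 1 {27}.

1 37 24 27 13 36 32 9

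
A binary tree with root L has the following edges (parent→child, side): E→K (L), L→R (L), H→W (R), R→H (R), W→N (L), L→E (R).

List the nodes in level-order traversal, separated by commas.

Level-order visits nodes level by level from the root, left to right within each level.
Level 0: L
Level 1: R, E
Level 2: H, K
Level 3: W
Level 4: N

L, R, E, H, K, W, N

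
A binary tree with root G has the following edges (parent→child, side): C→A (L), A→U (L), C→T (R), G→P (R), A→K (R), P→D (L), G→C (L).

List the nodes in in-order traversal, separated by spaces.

U A K C T G D P

In-order visits the left subtree, then the node, then the right subtree.
At G: go left to C.
  At C: go left to A.
    At A: go left to U.
      U is a leaf — visit U.
    Visit A.
    At A: go right to K.
      K is a leaf — visit K.
  Visit C.
  At C: go right to T.
    T is a leaf — visit T.
Visit G.
At G: go right to P.
  At P: go left to D.
    D is a leaf — visit D.
  Visit P.
  At P: no right child.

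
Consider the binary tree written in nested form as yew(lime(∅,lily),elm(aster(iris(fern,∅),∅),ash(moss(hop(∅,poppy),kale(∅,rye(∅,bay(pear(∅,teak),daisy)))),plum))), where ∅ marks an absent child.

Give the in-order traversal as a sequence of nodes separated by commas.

In-order visits the left subtree, then the node, then the right subtree.
At yew: go left to lime.
  At lime: no left child.
  Visit lime.
  At lime: go right to lily.
    lily is a leaf — visit lily.
Visit yew.
At yew: go right to elm.
  At elm: go left to aster.
    At aster: go left to iris.
      At iris: go left to fern.
        fern is a leaf — visit fern.
      Visit iris.
      At iris: no right child.
    Visit aster.
    At aster: no right child.
  Visit elm.
  At elm: go right to ash.
    At ash: go left to moss.
      At moss: go left to hop.
        At hop: no left child.
        Visit hop.
        At hop: go right to poppy.
          poppy is a leaf — visit poppy.
      Visit moss.
      At moss: go right to kale.
        At kale: no left child.
        Visit kale.
        At kale: go right to rye.
          At rye: no left child.
          Visit rye.
          At rye: go right to bay.
            At bay: go left to pear.
              At pear: no left child.
              Visit pear.
              At pear: go right to teak.
                teak is a leaf — visit teak.
            Visit bay.
            At bay: go right to daisy.
              daisy is a leaf — visit daisy.
    Visit ash.
    At ash: go right to plum.
      plum is a leaf — visit plum.

lime, lily, yew, fern, iris, aster, elm, hop, poppy, moss, kale, rye, pear, teak, bay, daisy, ash, plum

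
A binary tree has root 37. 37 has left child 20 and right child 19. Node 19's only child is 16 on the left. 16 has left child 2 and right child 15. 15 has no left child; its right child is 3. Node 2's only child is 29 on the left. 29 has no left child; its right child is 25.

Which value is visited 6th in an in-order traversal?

16

In-order visits the left subtree, then the node, then the right subtree.
At 37: go left to 20.
  20 is a leaf — visit 20.
Visit 37.
At 37: go right to 19.
  At 19: go left to 16.
    At 16: go left to 2.
      At 2: go left to 29.
        At 29: no left child.
        Visit 29.
        At 29: go right to 25.
          25 is a leaf — visit 25.
      Visit 2.
      At 2: no right child.
    Visit 16.
    At 16: go right to 15.
      At 15: no left child.
      Visit 15.
      At 15: go right to 3.
        3 is a leaf — visit 3.
  Visit 19.
  At 19: no right child.
Full in-order sequence: 20, 37, 29, 25, 2, 16, 15, 3, 19.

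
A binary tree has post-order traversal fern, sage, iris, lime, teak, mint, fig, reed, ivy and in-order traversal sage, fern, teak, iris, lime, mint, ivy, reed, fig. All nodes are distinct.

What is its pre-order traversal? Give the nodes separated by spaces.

The last element of post-order is the root; it splits in-order into left and right subtrees.
Root ivy: left subtree has 6 nodes {sage, fern, teak, iris, lime, mint}, right has 2 {reed, fig}.
  Root mint: left subtree has 5 nodes {sage, fern, teak, iris, lime}, right has 0 { }.
    Root teak: left subtree has 2 nodes {sage, fern}, right has 2 {iris, lime}.
      Root sage: left subtree has 0 nodes { }, right has 1 {fern}.
      Root lime: left subtree has 1 node {iris}, right has 0 { }.
  Root reed: left subtree has 0 nodes { }, right has 1 {fig}.

ivy mint teak sage fern lime iris reed fig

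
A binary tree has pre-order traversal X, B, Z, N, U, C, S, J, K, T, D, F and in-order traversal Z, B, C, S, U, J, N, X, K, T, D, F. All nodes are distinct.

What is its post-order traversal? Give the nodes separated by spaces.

Z S C J U N B F D T K X

The first element of pre-order is the root; it splits in-order into left and right subtrees.
Root X: left subtree has 7 nodes {Z, B, C, S, U, J, N}, right has 4 {K, T, D, F}.
  Root B: left subtree has 1 node {Z}, right has 5 {C, S, U, J, N}.
    Root N: left subtree has 4 nodes {C, S, U, J}, right has 0 { }.
      Root U: left subtree has 2 nodes {C, S}, right has 1 {J}.
        Root C: left subtree has 0 nodes { }, right has 1 {S}.
  Root K: left subtree has 0 nodes { }, right has 3 {T, D, F}.
    Root T: left subtree has 0 nodes { }, right has 2 {D, F}.
      Root D: left subtree has 0 nodes { }, right has 1 {F}.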